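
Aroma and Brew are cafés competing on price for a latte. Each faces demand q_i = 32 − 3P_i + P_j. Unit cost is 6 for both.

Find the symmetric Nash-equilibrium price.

Aroma's profit: π = (P_{Aroma} − 6)(32 − 3P_{Aroma} + P_{Brew}).
∂π/∂P_{Aroma} = 50 − 6P_{Aroma} + P_{Brew} = 0 ⇒ P_{Aroma} = 25/3 + (1/6)P_{Brew}.
The game is symmetric, so in equilibrium P_{Brew} = P_{Aroma}: the reaction function gives (5/6)P_{Aroma} = 25/3, hence P_{Aroma} = 10.

10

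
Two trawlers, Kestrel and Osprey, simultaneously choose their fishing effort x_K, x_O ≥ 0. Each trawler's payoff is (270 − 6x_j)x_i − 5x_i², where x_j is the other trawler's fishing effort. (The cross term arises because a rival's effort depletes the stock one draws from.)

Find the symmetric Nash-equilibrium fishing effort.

16.875

Kestrel's payoff is (270 − 6x_O)x_K − 5x_K².
∂π/∂x_K = 270 − 6x_O − 10x_K = 0, so x_K = 27 − 0.6x_O.
Setting x_K = x_O in the reaction function: x_K = 27 − 0.6x_K, so x_K = 27 / 1.6 = 16.875.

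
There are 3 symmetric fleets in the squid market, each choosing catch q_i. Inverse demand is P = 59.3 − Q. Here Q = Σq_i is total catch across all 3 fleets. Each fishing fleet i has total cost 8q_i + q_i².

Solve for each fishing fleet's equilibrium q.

8.55

A representative fishing fleet's profit is π_i = q_i(59.3 − Q) − 8q_i − q_i², with Q = q_i + Σ_{j≠i} q_j.
First-order condition: 51.3 − 4q_i − Σ_{j≠i} q_j = 0.
In a symmetric equilibrium every fishing fleet chooses the same q, so Σ_{j≠i} q_j = 2q. The condition becomes 51.3 − 6q = 0, giving q = 51.3/6 = 8.55.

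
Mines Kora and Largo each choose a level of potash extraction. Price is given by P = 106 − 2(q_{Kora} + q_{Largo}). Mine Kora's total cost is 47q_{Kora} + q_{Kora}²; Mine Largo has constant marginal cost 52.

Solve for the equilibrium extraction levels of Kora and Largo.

6.4, 10.3

Mine Kora's profit: π = q_{Kora}(106 − 2(q_{Kora} + q_{Largo})) − 47q_{Kora} − q_{Kora}².
∂π/∂q_{Kora} = 59 − 6q_{Kora} − 2q_{Largo} = 0, so q_{Kora} = 59/6 − (1/3)q_{Largo}.
For Largo: ∂π/∂q_{Largo} = 54 − 4q_{Largo} − 2q_{Kora} = 0 ⇒ q_{Largo} = 13.5 − 0.5q_{Kora}.
Plugging q_{Largo} into Kora's best response: q_{Kora} = 59/6 − (1/3)(13.5 − 0.5q_{Kora}) ⇒ (5/6)q_{Kora} = 16/3, so q_{Kora} = 6.4.
Then q_{Largo} = 13.5 − 0.5·6.4 = 10.3.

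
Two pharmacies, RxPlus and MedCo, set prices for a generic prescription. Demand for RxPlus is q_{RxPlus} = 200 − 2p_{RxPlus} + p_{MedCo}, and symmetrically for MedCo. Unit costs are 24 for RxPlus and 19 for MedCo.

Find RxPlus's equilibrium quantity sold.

RxPlus's profit: π = (p_{RxPlus} − 24)(200 − 2p_{RxPlus} + p_{MedCo}).
∂π/∂p_{RxPlus} = 248 − 4p_{RxPlus} + p_{MedCo} = 0 ⇒ p_{RxPlus} = 62 + 0.25p_{MedCo}.
Similarly p_{MedCo} = 59.5 + 0.25p_{RxPlus}.
Solving the two reaction functions simultaneously: (1 − (0.25)(0.25))p_{RxPlus} = 62 + 0.25·59.5, so 0.9375p_{RxPlus} = 76.875 and p_{RxPlus} = 82.
Then p_{MedCo} = 59.5 + 0.25·82 = 80.
q_{RxPlus} = 200 − 2·82 + 80 = 116.

116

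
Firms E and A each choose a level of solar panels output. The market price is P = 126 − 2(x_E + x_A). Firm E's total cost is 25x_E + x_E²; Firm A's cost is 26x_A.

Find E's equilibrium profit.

312.12

Firm E's profit: π = x_E(126 − 2(x_E + x_A)) − 25x_E − x_E².
∂π/∂x_E = 101 − 6x_E − 2x_A = 0, so x_E = 101/6 − (1/3)x_A.
For A: ∂π/∂x_A = 100 − 4x_A − 2x_E = 0 ⇒ x_A = 25 − 0.5x_E.
Plugging x_A into E's best response: x_E = 101/6 − (1/3)(25 − 0.5x_E) ⇒ (5/6)x_E = 8.5, so x_E = 10.2.
Then x_A = 25 − 0.5·10.2 = 19.9.
Price P = 126 − 2·30.1 = 65.8.
E's profit: (65.8 − 25)·10.2 − (10.2)² = 312.12.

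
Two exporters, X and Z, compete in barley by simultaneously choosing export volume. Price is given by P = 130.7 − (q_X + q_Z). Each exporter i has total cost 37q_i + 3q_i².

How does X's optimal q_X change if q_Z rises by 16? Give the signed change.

-2

Exporter X's profit: π = q_X(130.7 − (q_X + q_Z)) − 37q_X − 3q_X².
∂π/∂q_X = 93.7 − 8q_X − q_Z = 0, so q_X = 11.7125 − 0.125q_Z.
The reaction-function slope is −0.125, so a 16-unit rise in q_Z moves q_X by −0.125 × 16 = −2. X's best response falls — the actions are strategic substitutes.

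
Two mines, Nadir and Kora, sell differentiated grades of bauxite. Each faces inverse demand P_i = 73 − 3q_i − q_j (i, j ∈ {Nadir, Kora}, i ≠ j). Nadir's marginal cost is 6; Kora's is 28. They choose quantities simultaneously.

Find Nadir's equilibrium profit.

312.12

Mine Nadir's profit: π = q_{Nadir}(73 − 3q_{Nadir} − q_{Kora}) − 6q_{Nadir}.
∂π/∂q_{Nadir} = 67 − 6q_{Nadir} − q_{Kora} = 0 ⇒ q_{Nadir} = 67/6 − (1/6)q_{Kora}.
Similarly q_{Kora} = 7.5 − (1/6)q_{Nadir}.
Solving the two reaction functions simultaneously: (1 − (−1/6)(−1/6))q_{Nadir} = 67/6 − (1/6)·7.5, so (35/36)q_{Nadir} = 119/12 and q_{Nadir} = 10.2.
Then q_{Kora} = 7.5 − (1/6)·10.2 = 5.8.
P_{Nadir} = 73 − 3·10.2 − 5.8 = 36.6.
Profit = (36.6 − 6)·10.2 = 312.12.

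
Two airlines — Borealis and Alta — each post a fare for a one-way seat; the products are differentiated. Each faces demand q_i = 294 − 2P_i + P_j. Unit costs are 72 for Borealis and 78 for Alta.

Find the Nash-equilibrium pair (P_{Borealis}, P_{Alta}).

146.8, 149.2

Borealis's profit: π = (P_{Borealis} − 72)(294 − 2P_{Borealis} + P_{Alta}).
∂π/∂P_{Borealis} = 438 − 4P_{Borealis} + P_{Alta} = 0 ⇒ P_{Borealis} = 109.5 + 0.25P_{Alta}.
Similarly P_{Alta} = 112.5 + 0.25P_{Borealis}.
Solving the two reaction functions simultaneously: (1 − (0.25)(0.25))P_{Borealis} = 109.5 + 0.25·112.5, so 0.9375P_{Borealis} = 137.625 and P_{Borealis} = 146.8.
Then P_{Alta} = 112.5 + 0.25·146.8 = 149.2.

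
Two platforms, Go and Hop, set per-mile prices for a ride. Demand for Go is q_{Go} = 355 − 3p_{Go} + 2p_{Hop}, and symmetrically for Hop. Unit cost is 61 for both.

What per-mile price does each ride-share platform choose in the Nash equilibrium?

Go's profit: π = (p_{Go} − 61)(355 − 3p_{Go} + 2p_{Hop}).
∂π/∂p_{Go} = 538 − 6p_{Go} + 2p_{Hop} = 0 ⇒ p_{Go} = 269/3 + (1/3)p_{Hop}.
The game is symmetric, so in equilibrium p_{Hop} = p_{Go}: the reaction function gives (2/3)p_{Go} = 269/3, hence p_{Go} = 134.5.

134.5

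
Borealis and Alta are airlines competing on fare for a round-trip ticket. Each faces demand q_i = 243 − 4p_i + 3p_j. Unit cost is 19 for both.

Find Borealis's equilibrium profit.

Borealis's profit: π = (p_{Borealis} − 19)(243 − 4p_{Borealis} + 3p_{Alta}).
∂π/∂p_{Borealis} = 319 − 8p_{Borealis} + 3p_{Alta} = 0 ⇒ p_{Borealis} = 39.875 + 0.375p_{Alta}.
The game is symmetric, so in equilibrium p_{Alta} = p_{Borealis}: the reaction function gives 0.625p_{Borealis} = 39.875, hence p_{Borealis} = 63.8.
q_{Borealis} = 243 − 4·63.8 + 3·63.8 = 179.2.
Profit = (63.8 − 19)·179.2 = 8028.16.

8028.16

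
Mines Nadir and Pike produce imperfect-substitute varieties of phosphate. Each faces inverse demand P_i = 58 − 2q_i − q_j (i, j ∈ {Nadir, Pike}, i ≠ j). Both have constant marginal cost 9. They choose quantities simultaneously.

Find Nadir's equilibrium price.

28.6

Mine Nadir's profit: π = q_{Nadir}(58 − 2q_{Nadir} − q_{Pike}) − 9q_{Nadir}.
∂π/∂q_{Nadir} = 49 − 4q_{Nadir} − q_{Pike} = 0 ⇒ q_{Nadir} = 12.25 − 0.25q_{Pike}.
Setting q_{Nadir} = q_{Pike} in the reaction function: q_{Nadir} = 12.25 − 0.25q_{Nadir}, so q_{Nadir} = 12.25 / 1.25 = 9.8.
P_{Nadir} = 58 − 2·9.8 − 9.8 = 28.6.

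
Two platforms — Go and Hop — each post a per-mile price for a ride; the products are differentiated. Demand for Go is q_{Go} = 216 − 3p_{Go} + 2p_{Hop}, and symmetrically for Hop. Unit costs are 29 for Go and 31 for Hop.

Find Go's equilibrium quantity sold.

141.375

Go's profit: π = (p_{Go} − 29)(216 − 3p_{Go} + 2p_{Hop}).
∂π/∂p_{Go} = 303 − 6p_{Go} + 2p_{Hop} = 0 ⇒ p_{Go} = 50.5 + (1/3)p_{Hop}.
Similarly p_{Hop} = 51.5 + (1/3)p_{Go}.
Plugging p_{Hop} into Go's best response: p_{Go} = 50.5 + (1/3)(51.5 + (1/3)p_{Go}) ⇒ (8/9)p_{Go} = 203/3, so p_{Go} = 76.125.
Then p_{Hop} = 51.5 + (1/3)·76.125 = 76.875.
q_{Go} = 216 − 3·76.125 + 2·76.875 = 141.375.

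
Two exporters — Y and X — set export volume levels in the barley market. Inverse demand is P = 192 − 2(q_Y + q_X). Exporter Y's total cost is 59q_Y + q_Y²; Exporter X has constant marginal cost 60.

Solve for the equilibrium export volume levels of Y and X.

Exporter Y's profit: π = q_Y(192 − 2(q_Y + q_X)) − 59q_Y − q_Y².
∂π/∂q_Y = 133 − 6q_Y − 2q_X = 0, so q_Y = 133/6 − (1/3)q_X.
For X: ∂π/∂q_X = 132 − 4q_X − 2q_Y = 0 ⇒ q_X = 33 − 0.5q_Y.
Substituting the second reaction function into the first: q_Y = 133/6 − (1/3)(33 − 0.5q_Y), which gives (5/6)q_Y = 67/6 ⇒ q_Y = 13.4.
Then q_X = 33 − 0.5·13.4 = 26.3.

13.4, 26.3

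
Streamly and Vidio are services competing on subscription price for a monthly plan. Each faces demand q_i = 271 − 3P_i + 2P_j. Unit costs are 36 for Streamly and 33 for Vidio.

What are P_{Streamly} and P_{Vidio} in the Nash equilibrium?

Streamly's profit: π = (P_{Streamly} − 36)(271 − 3P_{Streamly} + 2P_{Vidio}).
∂π/∂P_{Streamly} = 379 − 6P_{Streamly} + 2P_{Vidio} = 0 ⇒ P_{Streamly} = 379/6 + (1/3)P_{Vidio}.
Similarly P_{Vidio} = 185/3 + (1/3)P_{Streamly}.
Substituting the second reaction function into the first: P_{Streamly} = 379/6 + (1/3)(185/3 + (1/3)P_{Streamly}), which gives (8/9)P_{Streamly} = 1507/18 ⇒ P_{Streamly} = 94.1875.
Then P_{Vidio} = 185/3 + (1/3)·94.1875 = 93.0625.

94.1875, 93.0625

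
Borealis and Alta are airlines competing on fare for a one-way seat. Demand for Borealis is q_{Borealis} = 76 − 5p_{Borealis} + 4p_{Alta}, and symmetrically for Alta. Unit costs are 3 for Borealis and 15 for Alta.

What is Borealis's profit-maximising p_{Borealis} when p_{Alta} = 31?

21.5

Borealis's profit: π = (p_{Borealis} − 3)(76 − 5p_{Borealis} + 4p_{Alta}).
∂π/∂p_{Borealis} = 91 − 10p_{Borealis} + 4p_{Alta} = 0 ⇒ p_{Borealis} = 9.1 + 0.4p_{Alta}.
At p_{Alta} = 31: p_{Borealis} = 9.1 + 0.4·31 = 21.5.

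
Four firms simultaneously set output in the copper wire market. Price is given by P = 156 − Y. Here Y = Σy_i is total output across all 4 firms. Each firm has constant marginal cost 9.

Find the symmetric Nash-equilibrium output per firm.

A representative firm's profit is π_i = y_i(156 − Y) − 9y_i, with Y = y_i + Σ_{j≠i} y_j.
First-order condition: 147 − 2y_i − Σ_{j≠i} y_j = 0.
Imposing symmetry (y_j = y for all j) turns Σ_{j≠i} y_j into 3y, so 147 = 5y and y = 29.4.

29.4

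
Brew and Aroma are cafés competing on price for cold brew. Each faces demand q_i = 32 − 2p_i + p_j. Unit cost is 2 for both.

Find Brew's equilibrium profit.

Brew's profit: π = (p_{Brew} − 2)(32 − 2p_{Brew} + p_{Aroma}).
∂π/∂p_{Brew} = 36 − 4p_{Brew} + p_{Aroma} = 0 ⇒ p_{Brew} = 9 + 0.25p_{Aroma}.
The game is symmetric, so in equilibrium p_{Aroma} = p_{Brew}: the reaction function gives 0.75p_{Brew} = 9, hence p_{Brew} = 12.
q_{Brew} = 32 − 2·12 + 12 = 20.
Profit = (12 − 2)·20 = 200.

200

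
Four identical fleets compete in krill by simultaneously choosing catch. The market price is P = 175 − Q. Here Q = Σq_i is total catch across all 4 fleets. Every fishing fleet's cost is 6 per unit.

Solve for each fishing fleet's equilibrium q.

A representative fishing fleet's profit is π_i = q_i(175 − Q) − 6q_i, with Q = q_i + Σ_{j≠i} q_j.
First-order condition: 169 − 2q_i − Σ_{j≠i} q_j = 0.
In a symmetric equilibrium every fishing fleet chooses the same q, so Σ_{j≠i} q_j = 3q. The condition becomes 169 − 5q = 0, giving q = 169/5 = 33.8.

33.8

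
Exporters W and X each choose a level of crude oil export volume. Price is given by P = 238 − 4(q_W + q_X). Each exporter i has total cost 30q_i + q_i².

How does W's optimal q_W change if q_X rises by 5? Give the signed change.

Exporter W's profit: π = q_W(238 − 4(q_W + q_X)) − 30q_W − q_W².
∂π/∂q_W = 208 − 10q_W − 4q_X = 0, so q_W = 20.8 − 0.4q_X.
The reaction-function slope is −0.4, so a 5-unit rise in q_X moves q_W by −0.4 × 5 = −2. W's best response falls — the actions are strategic substitutes.

-2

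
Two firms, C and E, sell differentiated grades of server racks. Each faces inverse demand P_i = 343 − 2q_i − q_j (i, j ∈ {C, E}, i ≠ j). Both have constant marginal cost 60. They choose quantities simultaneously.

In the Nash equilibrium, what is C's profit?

6407.12

Firm C's profit: π = q_C(343 − 2q_C − q_E) − 60q_C.
∂π/∂q_C = 283 − 4q_C − q_E = 0 ⇒ q_C = 70.75 − 0.25q_E.
Setting q_C = q_E in the reaction function: q_C = 70.75 − 0.25q_C, so q_C = 70.75 / 1.25 = 56.6.
P_C = 343 − 2·56.6 − 56.6 = 173.2.
Profit = (173.2 − 60)·56.6 = 6407.12.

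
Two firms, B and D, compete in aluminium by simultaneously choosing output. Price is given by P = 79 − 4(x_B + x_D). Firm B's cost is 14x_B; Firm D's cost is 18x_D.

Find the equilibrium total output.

10.5

Firm B's profit: π = x_B(79 − 4(x_B + x_D)) − 14x_B.
∂π/∂x_B = 65 − 8x_B − 4x_D = 0, so x_B = 8.125 − 0.5x_D.
By the same steps for D: x_D = 7.625 − 0.5x_B.
Plugging x_D into B's best response: x_B = 8.125 − 0.5(7.625 − 0.5x_B) ⇒ 0.75x_B = 4.3125, so x_B = 5.75.
Then x_D = 7.625 − 0.5·5.75 = 4.75.
Total output: 5.75 + 4.75 = 10.5.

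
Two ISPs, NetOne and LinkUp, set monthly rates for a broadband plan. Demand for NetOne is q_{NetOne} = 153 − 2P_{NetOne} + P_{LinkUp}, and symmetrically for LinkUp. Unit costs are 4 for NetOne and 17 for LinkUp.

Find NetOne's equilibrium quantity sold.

NetOne's profit: π = (P_{NetOne} − 4)(153 − 2P_{NetOne} + P_{LinkUp}).
∂π/∂P_{NetOne} = 161 − 4P_{NetOne} + P_{LinkUp} = 0 ⇒ P_{NetOne} = 40.25 + 0.25P_{LinkUp}.
Similarly P_{LinkUp} = 46.75 + 0.25P_{NetOne}.
Solving the two reaction functions simultaneously: (1 − (0.25)(0.25))P_{NetOne} = 40.25 + 0.25·46.75, so 0.9375P_{NetOne} = 51.9375 and P_{NetOne} = 55.4.
Then P_{LinkUp} = 46.75 + 0.25·55.4 = 60.6.
q_{NetOne} = 153 − 2·55.4 + 60.6 = 102.8.

102.8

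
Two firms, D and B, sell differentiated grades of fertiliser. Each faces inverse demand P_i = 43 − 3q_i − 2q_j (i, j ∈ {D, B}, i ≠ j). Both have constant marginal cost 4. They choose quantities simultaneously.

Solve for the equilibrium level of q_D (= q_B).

Firm D's profit: π = q_D(43 − 3q_D − 2q_B) − 4q_D.
∂π/∂q_D = 39 − 6q_D − 2q_B = 0 ⇒ q_D = 6.5 − (1/3)q_B.
The game is symmetric, so in equilibrium q_B = q_D: the reaction function gives (4/3)q_D = 6.5, hence q_D = 4.875.

4.875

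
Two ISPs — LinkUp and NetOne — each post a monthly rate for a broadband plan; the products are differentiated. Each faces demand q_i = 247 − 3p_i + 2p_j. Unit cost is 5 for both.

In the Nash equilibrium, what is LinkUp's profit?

LinkUp's profit: π = (p_{LinkUp} − 5)(247 − 3p_{LinkUp} + 2p_{NetOne}).
∂π/∂p_{LinkUp} = 262 − 6p_{LinkUp} + 2p_{NetOne} = 0 ⇒ p_{LinkUp} = 131/3 + (1/3)p_{NetOne}.
Setting p_{LinkUp} = p_{NetOne} in the reaction function: p_{LinkUp} = 131/3 + (1/3)p_{LinkUp}, so p_{LinkUp} = (131/3) / (2/3) = 65.5.
q_{LinkUp} = 247 − 3·65.5 + 2·65.5 = 181.5.
Profit = (65.5 − 5)·181.5 = 10980.75.

10980.75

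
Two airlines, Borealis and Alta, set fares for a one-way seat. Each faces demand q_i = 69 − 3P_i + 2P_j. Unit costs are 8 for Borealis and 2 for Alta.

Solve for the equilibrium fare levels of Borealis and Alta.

22.125, 19.875

Borealis's profit: π = (P_{Borealis} − 8)(69 − 3P_{Borealis} + 2P_{Alta}).
∂π/∂P_{Borealis} = 93 − 6P_{Borealis} + 2P_{Alta} = 0 ⇒ P_{Borealis} = 15.5 + (1/3)P_{Alta}.
Similarly P_{Alta} = 12.5 + (1/3)P_{Borealis}.
Solving the two reaction functions simultaneously: (1 − (1/3)(1/3))P_{Borealis} = 15.5 + (1/3)·12.5, so (8/9)P_{Borealis} = 59/3 and P_{Borealis} = 22.125.
Then P_{Alta} = 12.5 + (1/3)·22.125 = 19.875.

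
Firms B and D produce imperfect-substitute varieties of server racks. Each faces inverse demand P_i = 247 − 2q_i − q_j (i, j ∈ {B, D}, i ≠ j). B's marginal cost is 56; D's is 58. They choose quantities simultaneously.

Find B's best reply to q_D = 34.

Firm B's profit: π = q_B(247 − 2q_B − q_D) − 56q_B.
∂π/∂q_B = 191 − 4q_B − q_D = 0 ⇒ q_B = 47.75 − 0.25q_D.
At q_D = 34: q_B = 47.75 − 0.25·34 = 39.25.

39.25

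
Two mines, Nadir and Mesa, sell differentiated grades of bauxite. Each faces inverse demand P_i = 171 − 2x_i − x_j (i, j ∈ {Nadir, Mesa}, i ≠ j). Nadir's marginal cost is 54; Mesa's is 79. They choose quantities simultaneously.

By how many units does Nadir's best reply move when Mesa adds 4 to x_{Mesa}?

Mine Nadir's profit: π = x_{Nadir}(171 − 2x_{Nadir} − x_{Mesa}) − 54x_{Nadir}.
∂π/∂x_{Nadir} = 117 − 4x_{Nadir} − x_{Mesa} = 0 ⇒ x_{Nadir} = 29.25 − 0.25x_{Mesa}.
The reaction-function slope is −0.25, so a 4-unit rise in x_{Mesa} moves x_{Nadir} by −0.25 × 4 = −1. Nadir's best response falls — the actions are strategic substitutes.

-1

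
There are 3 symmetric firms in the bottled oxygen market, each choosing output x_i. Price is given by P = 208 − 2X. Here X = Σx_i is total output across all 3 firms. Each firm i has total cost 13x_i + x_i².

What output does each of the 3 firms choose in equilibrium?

A representative firm's profit is π_i = x_i(208 − 2X) − 13x_i − x_i², with X = x_i + Σ_{j≠i} x_j.
First-order condition: 195 − 6x_i − 2Σ_{j≠i} x_j = 0.
In a symmetric equilibrium every firm chooses the same x, so Σ_{j≠i} x_j = 2x. The condition becomes 195 − 10x = 0, giving x = 195/10 = 19.5.

19.5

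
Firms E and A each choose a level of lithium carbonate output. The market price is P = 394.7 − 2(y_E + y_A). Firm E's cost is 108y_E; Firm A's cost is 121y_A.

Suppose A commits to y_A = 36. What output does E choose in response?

Firm E's profit: π = y_E(394.7 − 2(y_E + y_A)) − 108y_E.
∂π/∂y_E = 286.7 − 4y_E − 2y_A = 0, so y_E = 71.675 − 0.5y_A.
At y_A = 36: y_E = 71.675 − 0.5·36 = 53.675.

53.675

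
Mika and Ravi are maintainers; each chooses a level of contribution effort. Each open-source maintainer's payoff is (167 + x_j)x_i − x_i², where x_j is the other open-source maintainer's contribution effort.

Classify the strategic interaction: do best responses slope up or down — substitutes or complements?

strategic complements

Mika's payoff is (167 + x_R)x_M − x_M².
∂π/∂x_M = 167 + x_R − 2x_M = 0, so x_M = 83.5 + 0.5x_R.
The best-response slope dx_M/dx_R = 0.5 > 0: the reaction function is upward-sloping, so the choices are strategic complements.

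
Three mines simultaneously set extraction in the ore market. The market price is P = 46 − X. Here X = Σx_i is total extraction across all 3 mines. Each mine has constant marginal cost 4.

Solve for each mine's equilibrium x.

A representative mine's profit is π_i = x_i(46 − X) − 4x_i, with X = x_i + Σ_{j≠i} x_j.
First-order condition: 42 − 2x_i − Σ_{j≠i} x_j = 0.
In a symmetric equilibrium every mine chooses the same x, so Σ_{j≠i} x_j = 2x. The condition becomes 42 − 4x = 0, giving x = 42/4 = 10.5.

10.5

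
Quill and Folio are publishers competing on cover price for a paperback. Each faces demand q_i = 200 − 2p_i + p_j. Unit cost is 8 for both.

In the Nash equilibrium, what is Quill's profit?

Quill's profit: π = (p_{Quill} − 8)(200 − 2p_{Quill} + p_{Folio}).
∂π/∂p_{Quill} = 216 − 4p_{Quill} + p_{Folio} = 0 ⇒ p_{Quill} = 54 + 0.25p_{Folio}.
Setting p_{Quill} = p_{Folio} in the reaction function: p_{Quill} = 54 + 0.25p_{Quill}, so p_{Quill} = 54 / 0.75 = 72.
q_{Quill} = 200 − 2·72 + 72 = 128.
Profit = (72 − 8)·128 = 8192.

8192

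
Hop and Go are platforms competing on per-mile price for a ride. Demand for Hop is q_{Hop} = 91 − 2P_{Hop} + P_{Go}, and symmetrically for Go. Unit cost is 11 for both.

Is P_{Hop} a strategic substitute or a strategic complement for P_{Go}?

Hop's profit: π = (P_{Hop} − 11)(91 − 2P_{Hop} + P_{Go}).
∂π/∂P_{Hop} = 113 − 4P_{Hop} + P_{Go} = 0 ⇒ P_{Hop} = 28.25 + 0.25P_{Go}.
The best-response slope dP_{Hop}/dP_{Go} = 0.25 > 0: the reaction function is upward-sloping, so the choices are strategic complements.

strategic complements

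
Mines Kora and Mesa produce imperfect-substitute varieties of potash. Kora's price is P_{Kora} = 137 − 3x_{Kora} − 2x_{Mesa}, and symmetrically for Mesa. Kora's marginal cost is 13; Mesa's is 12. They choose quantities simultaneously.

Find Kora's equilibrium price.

Mine Kora's profit: π = x_{Kora}(137 − 3x_{Kora} − 2x_{Mesa}) − 13x_{Kora}.
∂π/∂x_{Kora} = 124 − 6x_{Kora} − 2x_{Mesa} = 0 ⇒ x_{Kora} = 62/3 − (1/3)x_{Mesa}.
Similarly x_{Mesa} = 125/6 − (1/3)x_{Kora}.
Plugging x_{Mesa} into Kora's best response: x_{Kora} = 62/3 − (1/3)(125/6 − (1/3)x_{Kora}) ⇒ (8/9)x_{Kora} = 247/18, so x_{Kora} = 15.4375.
Then x_{Mesa} = 125/6 − (1/3)·15.4375 = 15.6875.
P_{Kora} = 137 − 3·15.4375 − 2·15.6875 = 59.3125.

59.3125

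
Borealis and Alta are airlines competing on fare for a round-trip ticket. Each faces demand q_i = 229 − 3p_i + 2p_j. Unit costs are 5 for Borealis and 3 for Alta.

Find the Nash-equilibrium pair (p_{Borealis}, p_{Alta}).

Borealis's profit: π = (p_{Borealis} − 5)(229 − 3p_{Borealis} + 2p_{Alta}).
∂π/∂p_{Borealis} = 244 − 6p_{Borealis} + 2p_{Alta} = 0 ⇒ p_{Borealis} = 122/3 + (1/3)p_{Alta}.
Similarly p_{Alta} = 119/3 + (1/3)p_{Borealis}.
Plugging p_{Alta} into Borealis's best response: p_{Borealis} = 122/3 + (1/3)(119/3 + (1/3)p_{Borealis}) ⇒ (8/9)p_{Borealis} = 485/9, so p_{Borealis} = 60.625.
Then p_{Alta} = 119/3 + (1/3)·60.625 = 59.875.

60.625, 59.875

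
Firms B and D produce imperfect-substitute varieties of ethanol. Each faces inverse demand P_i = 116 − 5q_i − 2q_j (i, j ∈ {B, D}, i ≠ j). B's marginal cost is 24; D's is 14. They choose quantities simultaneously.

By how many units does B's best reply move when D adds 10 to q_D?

Firm B's profit: π = q_B(116 − 5q_B − 2q_D) − 24q_B.
∂π/∂q_B = 92 − 10q_B − 2q_D = 0 ⇒ q_B = 9.2 − 0.2q_D.
The reaction-function slope is −0.2, so a 10-unit rise in q_D moves q_B by −0.2 × 10 = −2. B's best response falls — the actions are strategic substitutes.

-2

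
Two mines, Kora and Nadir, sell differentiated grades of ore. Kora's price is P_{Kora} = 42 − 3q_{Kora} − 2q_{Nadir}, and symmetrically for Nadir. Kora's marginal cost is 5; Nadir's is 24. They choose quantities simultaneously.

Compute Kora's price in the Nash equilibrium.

22.4375

Mine Kora's profit: π = q_{Kora}(42 − 3q_{Kora} − 2q_{Nadir}) − 5q_{Kora}.
∂π/∂q_{Kora} = 37 − 6q_{Kora} − 2q_{Nadir} = 0 ⇒ q_{Kora} = 37/6 − (1/3)q_{Nadir}.
Similarly q_{Nadir} = 3 − (1/3)q_{Kora}.
Solving the two reaction functions simultaneously: (1 − (−1/3)(−1/3))q_{Kora} = 37/6 − (1/3)·3, so (8/9)q_{Kora} = 31/6 and q_{Kora} = 5.8125.
Then q_{Nadir} = 3 − (1/3)·5.8125 = 1.0625.
P_{Kora} = 42 − 3·5.8125 − 2·1.0625 = 22.4375.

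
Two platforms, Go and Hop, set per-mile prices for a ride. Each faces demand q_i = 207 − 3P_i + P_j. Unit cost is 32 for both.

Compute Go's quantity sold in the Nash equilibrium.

85.8

Go's profit: π = (P_{Go} − 32)(207 − 3P_{Go} + P_{Hop}).
∂π/∂P_{Go} = 303 − 6P_{Go} + P_{Hop} = 0 ⇒ P_{Go} = 50.5 + (1/6)P_{Hop}.
Setting P_{Go} = P_{Hop} in the reaction function: P_{Go} = 50.5 + (1/6)P_{Go}, so P_{Go} = 50.5 / (5/6) = 60.6.
q_{Go} = 207 − 3·60.6 + 60.6 = 85.8.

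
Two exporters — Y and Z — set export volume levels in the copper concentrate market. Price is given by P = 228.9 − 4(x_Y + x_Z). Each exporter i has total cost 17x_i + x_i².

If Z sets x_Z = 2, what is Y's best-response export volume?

Exporter Y's profit: π = x_Y(228.9 − 4(x_Y + x_Z)) − 17x_Y − x_Y².
∂π/∂x_Y = 211.9 − 10x_Y − 4x_Z = 0, so x_Y = 21.19 − 0.4x_Z.
At x_Z = 2: x_Y = 21.19 − 0.4·2 = 20.39.

20.39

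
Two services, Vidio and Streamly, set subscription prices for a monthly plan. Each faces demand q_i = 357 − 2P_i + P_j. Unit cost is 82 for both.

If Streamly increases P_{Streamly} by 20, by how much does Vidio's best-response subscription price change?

5

Vidio's profit: π = (P_{Vidio} − 82)(357 − 2P_{Vidio} + P_{Streamly}).
∂π/∂P_{Vidio} = 521 − 4P_{Vidio} + P_{Streamly} = 0 ⇒ P_{Vidio} = 130.25 + 0.25P_{Streamly}.
The reaction-function slope is 0.25, so a 20-unit rise in P_{Streamly} moves P_{Vidio} by 0.25 × 20 = 5. Vidio's best response rises — the actions are strategic complements.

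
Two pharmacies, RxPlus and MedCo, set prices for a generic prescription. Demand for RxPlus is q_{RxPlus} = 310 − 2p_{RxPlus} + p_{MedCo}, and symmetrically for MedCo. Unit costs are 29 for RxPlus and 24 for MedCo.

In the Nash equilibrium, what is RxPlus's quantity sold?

RxPlus's profit: π = (p_{RxPlus} − 29)(310 − 2p_{RxPlus} + p_{MedCo}).
∂π/∂p_{RxPlus} = 368 − 4p_{RxPlus} + p_{MedCo} = 0 ⇒ p_{RxPlus} = 92 + 0.25p_{MedCo}.
Similarly p_{MedCo} = 89.5 + 0.25p_{RxPlus}.
Plugging p_{MedCo} into RxPlus's best response: p_{RxPlus} = 92 + 0.25(89.5 + 0.25p_{RxPlus}) ⇒ 0.9375p_{RxPlus} = 114.375, so p_{RxPlus} = 122.
Then p_{MedCo} = 89.5 + 0.25·122 = 120.
q_{RxPlus} = 310 − 2·122 + 120 = 186.

186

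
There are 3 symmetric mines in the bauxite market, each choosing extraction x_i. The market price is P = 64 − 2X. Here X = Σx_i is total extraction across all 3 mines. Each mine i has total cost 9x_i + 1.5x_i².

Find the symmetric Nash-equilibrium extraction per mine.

A representative mine's profit is π_i = x_i(64 − 2X) − 9x_i − 1.5x_i², with X = x_i + Σ_{j≠i} x_j.
First-order condition: 55 − 7x_i − 2Σ_{j≠i} x_j = 0.
Imposing symmetry (x_j = x for all j) turns Σ_{j≠i} x_j into 2x, so 55 = 11x and x = 5.

5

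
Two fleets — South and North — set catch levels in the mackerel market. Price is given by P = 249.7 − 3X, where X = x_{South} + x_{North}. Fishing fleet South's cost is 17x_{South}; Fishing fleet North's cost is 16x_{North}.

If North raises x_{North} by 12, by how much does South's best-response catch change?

Fishing fleet South's profit: π = x_{South}(249.7 − 3(x_{South} + x_{North})) − 17x_{South}.
∂π/∂x_{South} = 232.7 − 6x_{South} − 3x_{North} = 0, so x_{South} = 2327/60 − 0.5x_{North}.
The reaction-function slope is −0.5, so a 12-unit rise in x_{North} moves x_{South} by −0.5 × 12 = −6. South's best response falls — the actions are strategic substitutes.

-6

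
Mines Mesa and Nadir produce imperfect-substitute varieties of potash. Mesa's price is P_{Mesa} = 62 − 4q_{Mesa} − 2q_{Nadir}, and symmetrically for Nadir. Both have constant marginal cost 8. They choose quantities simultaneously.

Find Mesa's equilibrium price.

29.6

Mine Mesa's profit: π = q_{Mesa}(62 − 4q_{Mesa} − 2q_{Nadir}) − 8q_{Mesa}.
∂π/∂q_{Mesa} = 54 − 8q_{Mesa} − 2q_{Nadir} = 0 ⇒ q_{Mesa} = 6.75 − 0.25q_{Nadir}.
By symmetry q_{Nadir} = q_{Mesa}; substituting into the reaction function, 1.25q_{Mesa} = 6.75 and q_{Mesa} = 5.4.
P_{Mesa} = 62 − 4·5.4 − 2·5.4 = 29.6.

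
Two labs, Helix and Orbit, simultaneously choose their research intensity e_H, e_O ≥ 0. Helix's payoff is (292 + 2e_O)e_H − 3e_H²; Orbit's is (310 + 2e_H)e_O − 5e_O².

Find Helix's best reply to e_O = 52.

66

Expanding Helix's payoff: 292e_H + 2e_Oe_H − 3e_H².
∂π/∂e_H = 292 + 2e_O − 6e_H = 0, so e_H = 146/3 + (1/3)e_O.
At e_O = 52: e_H = 146/3 + (1/3)·52 = 66.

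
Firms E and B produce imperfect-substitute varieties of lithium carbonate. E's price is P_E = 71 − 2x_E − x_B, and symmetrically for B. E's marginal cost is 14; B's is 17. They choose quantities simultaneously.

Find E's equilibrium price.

Firm E's profit: π = x_E(71 − 2x_E − x_B) − 14x_E.
∂π/∂x_E = 57 − 4x_E − x_B = 0 ⇒ x_E = 14.25 − 0.25x_B.
Similarly x_B = 13.5 − 0.25x_E.
Plugging x_B into E's best response: x_E = 14.25 − 0.25(13.5 − 0.25x_E) ⇒ 0.9375x_E = 10.875, so x_E = 11.6.
Then x_B = 13.5 − 0.25·11.6 = 10.6.
P_E = 71 − 2·11.6 − 10.6 = 37.2.

37.2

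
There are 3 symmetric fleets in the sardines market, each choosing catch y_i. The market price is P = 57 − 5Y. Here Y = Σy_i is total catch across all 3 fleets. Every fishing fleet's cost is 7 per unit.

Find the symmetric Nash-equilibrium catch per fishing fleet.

A representative fishing fleet's profit is π_i = y_i(57 − 5Y) − 7y_i, with Y = y_i + Σ_{j≠i} y_j.
First-order condition: 50 − 10y_i − 5Σ_{j≠i} y_j = 0.
Imposing symmetry (y_j = y for all j) turns Σ_{j≠i} y_j into 2y, so 50 = 20y and y = 2.5.

2.5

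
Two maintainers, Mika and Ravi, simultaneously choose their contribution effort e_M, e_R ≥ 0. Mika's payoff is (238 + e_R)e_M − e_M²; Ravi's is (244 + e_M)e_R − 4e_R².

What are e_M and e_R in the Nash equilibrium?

143.2, 48.4

Expanding Mika's payoff: 238e_M + e_Re_M − e_M².
∂π/∂e_M = 238 + e_R − 2e_M = 0, so e_M = 119 + 0.5e_R.
Likewise for Ravi: e_R = 30.5 + 0.125e_M.
Solving the two reaction functions simultaneously: (1 − (0.5)(0.125))e_M = 119 + 0.5·30.5, so 0.9375e_M = 134.25 and e_M = 143.2.
Then e_R = 30.5 + 0.125·143.2 = 48.4.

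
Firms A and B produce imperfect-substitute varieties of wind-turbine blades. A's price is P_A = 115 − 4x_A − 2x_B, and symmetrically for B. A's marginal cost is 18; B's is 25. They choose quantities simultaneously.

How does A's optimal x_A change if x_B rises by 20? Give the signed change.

Firm A's profit: π = x_A(115 − 4x_A − 2x_B) − 18x_A.
∂π/∂x_A = 97 − 8x_A − 2x_B = 0 ⇒ x_A = 12.125 − 0.25x_B.
The reaction-function slope is −0.25, so a 20-unit rise in x_B moves x_A by −0.25 × 20 = −5. A's best response falls — the actions are strategic substitutes.

-5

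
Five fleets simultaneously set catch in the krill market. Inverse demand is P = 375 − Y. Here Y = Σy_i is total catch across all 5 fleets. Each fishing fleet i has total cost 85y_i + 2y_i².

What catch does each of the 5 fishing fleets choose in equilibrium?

A representative fishing fleet's profit is π_i = y_i(375 − Y) − 85y_i − 2y_i², with Y = y_i + Σ_{j≠i} y_j.
First-order condition: 290 − 6y_i − Σ_{j≠i} y_j = 0.
With identical fishing fleets, set every y_j = y: then 290 − 6y − 4y = 0, i.e. y = 290/10 = 29.

29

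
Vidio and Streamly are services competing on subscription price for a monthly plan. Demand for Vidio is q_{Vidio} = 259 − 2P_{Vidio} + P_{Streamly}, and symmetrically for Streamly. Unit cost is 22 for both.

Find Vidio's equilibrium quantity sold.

158

Vidio's profit: π = (P_{Vidio} − 22)(259 − 2P_{Vidio} + P_{Streamly}).
∂π/∂P_{Vidio} = 303 − 4P_{Vidio} + P_{Streamly} = 0 ⇒ P_{Vidio} = 75.75 + 0.25P_{Streamly}.
Setting P_{Vidio} = P_{Streamly} in the reaction function: P_{Vidio} = 75.75 + 0.25P_{Vidio}, so P_{Vidio} = 75.75 / 0.75 = 101.
q_{Vidio} = 259 − 2·101 + 101 = 158.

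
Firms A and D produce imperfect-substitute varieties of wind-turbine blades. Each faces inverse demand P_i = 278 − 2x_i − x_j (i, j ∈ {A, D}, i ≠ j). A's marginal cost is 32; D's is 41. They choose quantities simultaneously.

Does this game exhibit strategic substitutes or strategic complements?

Firm A's profit: π = x_A(278 − 2x_A − x_D) − 32x_A.
∂π/∂x_A = 246 − 4x_A − x_D = 0 ⇒ x_A = 61.5 − 0.25x_D.
The best-response slope dx_A/dx_D = −0.25 < 0: the reaction function is downward-sloping, so the choices are strategic substitutes.

strategic substitutes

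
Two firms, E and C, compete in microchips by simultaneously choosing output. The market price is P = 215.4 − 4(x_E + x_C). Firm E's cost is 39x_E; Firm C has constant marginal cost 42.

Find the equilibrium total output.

29.15

Firm E's profit: π = x_E(215.4 − 4(x_E + x_C)) − 39x_E.
∂π/∂x_E = 176.4 − 8x_E − 4x_C = 0, so x_E = 22.05 − 0.5x_C.
By the same steps for C: x_C = 21.675 − 0.5x_E.
Solving the two reaction functions simultaneously: (1 − (−0.5)(−0.5))x_E = 22.05 − 0.5·21.675, so 0.75x_E = 11.2125 and x_E = 14.95.
Then x_C = 21.675 − 0.5·14.95 = 14.2.
Total output: 14.95 + 14.2 = 29.15.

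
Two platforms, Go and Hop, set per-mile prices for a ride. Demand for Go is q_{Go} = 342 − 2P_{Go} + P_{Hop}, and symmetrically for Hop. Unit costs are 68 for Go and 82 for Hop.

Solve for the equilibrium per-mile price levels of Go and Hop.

161.2, 166.8

Go's profit: π = (P_{Go} − 68)(342 − 2P_{Go} + P_{Hop}).
∂π/∂P_{Go} = 478 − 4P_{Go} + P_{Hop} = 0 ⇒ P_{Go} = 119.5 + 0.25P_{Hop}.
Similarly P_{Hop} = 126.5 + 0.25P_{Go}.
Substituting the second reaction function into the first: P_{Go} = 119.5 + 0.25(126.5 + 0.25P_{Go}), which gives 0.9375P_{Go} = 151.125 ⇒ P_{Go} = 161.2.
Then P_{Hop} = 126.5 + 0.25·161.2 = 166.8.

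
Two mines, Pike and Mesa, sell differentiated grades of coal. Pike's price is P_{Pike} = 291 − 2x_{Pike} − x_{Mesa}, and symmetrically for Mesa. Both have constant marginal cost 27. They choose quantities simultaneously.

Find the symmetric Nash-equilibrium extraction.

52.8

Mine Pike's profit: π = x_{Pike}(291 − 2x_{Pike} − x_{Mesa}) − 27x_{Pike}.
∂π/∂x_{Pike} = 264 − 4x_{Pike} − x_{Mesa} = 0 ⇒ x_{Pike} = 66 − 0.25x_{Mesa}.
The game is symmetric, so in equilibrium x_{Mesa} = x_{Pike}: the reaction function gives 1.25x_{Pike} = 66, hence x_{Pike} = 52.8.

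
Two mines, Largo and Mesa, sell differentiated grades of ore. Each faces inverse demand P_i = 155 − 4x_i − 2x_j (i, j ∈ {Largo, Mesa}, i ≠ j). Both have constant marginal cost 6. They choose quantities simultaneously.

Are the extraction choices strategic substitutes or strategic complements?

strategic substitutes

Mine Largo's profit: π = x_{Largo}(155 − 4x_{Largo} − 2x_{Mesa}) − 6x_{Largo}.
∂π/∂x_{Largo} = 149 − 8x_{Largo} − 2x_{Mesa} = 0 ⇒ x_{Largo} = 18.625 − 0.25x_{Mesa}.
The best-response slope dx_{Largo}/dx_{Mesa} = −0.25 < 0: the reaction function is downward-sloping, so the choices are strategic substitutes.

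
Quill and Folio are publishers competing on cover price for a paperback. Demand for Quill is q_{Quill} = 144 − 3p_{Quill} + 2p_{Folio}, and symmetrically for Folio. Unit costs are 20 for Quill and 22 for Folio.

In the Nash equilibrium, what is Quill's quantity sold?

94.125

Quill's profit: π = (p_{Quill} − 20)(144 − 3p_{Quill} + 2p_{Folio}).
∂π/∂p_{Quill} = 204 − 6p_{Quill} + 2p_{Folio} = 0 ⇒ p_{Quill} = 34 + (1/3)p_{Folio}.
Similarly p_{Folio} = 35 + (1/3)p_{Quill}.
Plugging p_{Folio} into Quill's best response: p_{Quill} = 34 + (1/3)(35 + (1/3)p_{Quill}) ⇒ (8/9)p_{Quill} = 137/3, so p_{Quill} = 51.375.
Then p_{Folio} = 35 + (1/3)·51.375 = 52.125.
q_{Quill} = 144 − 3·51.375 + 2·52.125 = 94.125.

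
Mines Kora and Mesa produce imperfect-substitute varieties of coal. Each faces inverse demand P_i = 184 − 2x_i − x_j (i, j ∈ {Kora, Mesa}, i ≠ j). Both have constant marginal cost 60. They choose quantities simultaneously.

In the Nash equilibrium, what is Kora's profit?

1230.08

Mine Kora's profit: π = x_{Kora}(184 − 2x_{Kora} − x_{Mesa}) − 60x_{Kora}.
∂π/∂x_{Kora} = 124 − 4x_{Kora} − x_{Mesa} = 0 ⇒ x_{Kora} = 31 − 0.25x_{Mesa}.
The game is symmetric, so in equilibrium x_{Mesa} = x_{Kora}: the reaction function gives 1.25x_{Kora} = 31, hence x_{Kora} = 24.8.
P_{Kora} = 184 − 2·24.8 − 24.8 = 109.6.
Profit = (109.6 − 60)·24.8 = 1230.08.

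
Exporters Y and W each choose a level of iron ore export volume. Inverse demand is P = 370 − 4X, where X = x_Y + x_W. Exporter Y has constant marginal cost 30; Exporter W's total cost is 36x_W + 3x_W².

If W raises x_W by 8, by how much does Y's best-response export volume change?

-4

Exporter Y's profit: π = x_Y(370 − 4(x_Y + x_W)) − 30x_Y.
∂π/∂x_Y = 340 − 8x_Y − 4x_W = 0, so x_Y = 42.5 − 0.5x_W.
The reaction-function slope is −0.5, so an 8-unit rise in x_W moves x_Y by −0.5 × 8 = −4. Y's best response falls — the actions are strategic substitutes.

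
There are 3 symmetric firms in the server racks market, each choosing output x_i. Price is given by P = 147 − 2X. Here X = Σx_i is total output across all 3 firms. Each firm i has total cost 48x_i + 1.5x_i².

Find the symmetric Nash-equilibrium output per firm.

9

A representative firm's profit is π_i = x_i(147 − 2X) − 48x_i − 1.5x_i², with X = x_i + Σ_{j≠i} x_j.
First-order condition: 99 − 7x_i − 2Σ_{j≠i} x_j = 0.
Imposing symmetry (x_j = x for all j) turns Σ_{j≠i} x_j into 2x, so 99 = 11x and x = 9.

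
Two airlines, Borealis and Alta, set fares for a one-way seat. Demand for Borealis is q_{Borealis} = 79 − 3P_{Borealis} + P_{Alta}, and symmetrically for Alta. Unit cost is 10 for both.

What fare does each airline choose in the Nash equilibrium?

Borealis's profit: π = (P_{Borealis} − 10)(79 − 3P_{Borealis} + P_{Alta}).
∂π/∂P_{Borealis} = 109 − 6P_{Borealis} + P_{Alta} = 0 ⇒ P_{Borealis} = 109/6 + (1/6)P_{Alta}.
Setting P_{Borealis} = P_{Alta} in the reaction function: P_{Borealis} = 109/6 + (1/6)P_{Borealis}, so P_{Borealis} = (109/6) / (5/6) = 21.8.

21.8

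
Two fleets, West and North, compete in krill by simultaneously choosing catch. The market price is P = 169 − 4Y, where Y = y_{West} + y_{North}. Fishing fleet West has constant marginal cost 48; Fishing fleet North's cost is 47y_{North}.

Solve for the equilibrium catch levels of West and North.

10, 10.25

Fishing fleet West's profit: π = y_{West}(169 − 4(y_{West} + y_{North})) − 48y_{West}.
∂π/∂y_{West} = 121 − 8y_{West} − 4y_{North} = 0, so y_{West} = 15.125 − 0.5y_{North}.
By the same steps for North: y_{North} = 15.25 − 0.5y_{West}.
Substituting the second reaction function into the first: y_{West} = 15.125 − 0.5(15.25 − 0.5y_{West}), which gives 0.75y_{West} = 7.5 ⇒ y_{West} = 10.
Then y_{North} = 15.25 − 0.5·10 = 10.25.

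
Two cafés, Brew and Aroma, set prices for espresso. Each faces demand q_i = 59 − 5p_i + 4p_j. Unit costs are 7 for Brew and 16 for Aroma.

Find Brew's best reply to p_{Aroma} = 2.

10.2

Brew's profit: π = (p_{Brew} − 7)(59 − 5p_{Brew} + 4p_{Aroma}).
∂π/∂p_{Brew} = 94 − 10p_{Brew} + 4p_{Aroma} = 0 ⇒ p_{Brew} = 9.4 + 0.4p_{Aroma}.
At p_{Aroma} = 2: p_{Brew} = 9.4 + 0.4·2 = 10.2.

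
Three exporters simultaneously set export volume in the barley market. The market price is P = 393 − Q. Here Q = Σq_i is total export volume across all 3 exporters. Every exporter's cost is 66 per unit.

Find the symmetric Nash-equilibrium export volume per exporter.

81.75

A representative exporter's profit is π_i = q_i(393 − Q) − 66q_i, with Q = q_i + Σ_{j≠i} q_j.
First-order condition: 327 − 2q_i − Σ_{j≠i} q_j = 0.
In a symmetric equilibrium every exporter chooses the same q, so Σ_{j≠i} q_j = 2q. The condition becomes 327 − 4q = 0, giving q = 327/4 = 81.75.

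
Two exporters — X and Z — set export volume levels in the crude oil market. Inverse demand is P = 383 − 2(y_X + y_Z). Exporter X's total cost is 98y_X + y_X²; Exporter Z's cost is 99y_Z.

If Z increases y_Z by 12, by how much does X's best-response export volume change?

Exporter X's profit: π = y_X(383 − 2(y_X + y_Z)) − 98y_X − y_X².
∂π/∂y_X = 285 − 6y_X − 2y_Z = 0, so y_X = 47.5 − (1/3)y_Z.
The reaction-function slope is −1/3, so a 12-unit rise in y_Z moves y_X by −1/3 × 12 = −4. X's best response falls — the actions are strategic substitutes.

-4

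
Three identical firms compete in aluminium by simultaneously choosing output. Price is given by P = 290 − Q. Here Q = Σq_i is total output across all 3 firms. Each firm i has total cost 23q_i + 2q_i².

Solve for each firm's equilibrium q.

A representative firm's profit is π_i = q_i(290 − Q) − 23q_i − 2q_i², with Q = q_i + Σ_{j≠i} q_j.
First-order condition: 267 − 6q_i − Σ_{j≠i} q_j = 0.
Imposing symmetry (q_j = q for all j) turns Σ_{j≠i} q_j into 2q, so 267 = 8q and q = 33.375.

33.375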